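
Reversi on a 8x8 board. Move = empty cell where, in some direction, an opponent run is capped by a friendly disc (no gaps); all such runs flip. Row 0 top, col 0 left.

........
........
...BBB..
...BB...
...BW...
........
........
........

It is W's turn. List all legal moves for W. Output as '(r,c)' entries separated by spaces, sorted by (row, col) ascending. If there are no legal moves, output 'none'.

Answer: (1,4) (2,2) (4,2)

Derivation:
(1,2): no bracket -> illegal
(1,3): no bracket -> illegal
(1,4): flips 2 -> legal
(1,5): no bracket -> illegal
(1,6): no bracket -> illegal
(2,2): flips 1 -> legal
(2,6): no bracket -> illegal
(3,2): no bracket -> illegal
(3,5): no bracket -> illegal
(3,6): no bracket -> illegal
(4,2): flips 1 -> legal
(4,5): no bracket -> illegal
(5,2): no bracket -> illegal
(5,3): no bracket -> illegal
(5,4): no bracket -> illegal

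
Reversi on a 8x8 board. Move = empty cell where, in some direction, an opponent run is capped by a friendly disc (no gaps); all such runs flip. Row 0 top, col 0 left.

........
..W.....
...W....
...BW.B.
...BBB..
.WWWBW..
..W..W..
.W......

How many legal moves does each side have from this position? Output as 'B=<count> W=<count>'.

-- B to move --
(0,1): flips 3 -> legal
(0,2): no bracket -> illegal
(0,3): no bracket -> illegal
(1,1): no bracket -> illegal
(1,3): flips 1 -> legal
(1,4): no bracket -> illegal
(2,1): no bracket -> illegal
(2,2): no bracket -> illegal
(2,4): flips 1 -> legal
(2,5): flips 1 -> legal
(3,2): no bracket -> illegal
(3,5): flips 1 -> legal
(4,0): no bracket -> illegal
(4,1): no bracket -> illegal
(4,2): no bracket -> illegal
(4,6): no bracket -> illegal
(5,0): flips 3 -> legal
(5,6): flips 1 -> legal
(6,0): no bracket -> illegal
(6,1): flips 1 -> legal
(6,3): flips 1 -> legal
(6,4): no bracket -> illegal
(6,6): flips 1 -> legal
(7,0): no bracket -> illegal
(7,2): no bracket -> illegal
(7,3): no bracket -> illegal
(7,4): no bracket -> illegal
(7,5): flips 2 -> legal
(7,6): flips 1 -> legal
B mobility = 12
-- W to move --
(2,2): flips 2 -> legal
(2,4): no bracket -> illegal
(2,5): no bracket -> illegal
(2,6): no bracket -> illegal
(2,7): no bracket -> illegal
(3,2): flips 3 -> legal
(3,5): flips 2 -> legal
(3,7): no bracket -> illegal
(4,2): no bracket -> illegal
(4,6): no bracket -> illegal
(4,7): no bracket -> illegal
(5,6): flips 1 -> legal
(6,3): no bracket -> illegal
(6,4): flips 2 -> legal
W mobility = 5

Answer: B=12 W=5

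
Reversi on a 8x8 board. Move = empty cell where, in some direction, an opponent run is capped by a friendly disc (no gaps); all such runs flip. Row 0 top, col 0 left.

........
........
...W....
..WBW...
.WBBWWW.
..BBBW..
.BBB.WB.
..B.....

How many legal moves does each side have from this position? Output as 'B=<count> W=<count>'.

Answer: B=14 W=9

Derivation:
-- B to move --
(1,2): no bracket -> illegal
(1,3): flips 1 -> legal
(1,4): no bracket -> illegal
(2,1): flips 1 -> legal
(2,2): flips 1 -> legal
(2,4): flips 2 -> legal
(2,5): flips 1 -> legal
(3,0): flips 1 -> legal
(3,1): flips 1 -> legal
(3,5): flips 2 -> legal
(3,6): flips 1 -> legal
(3,7): no bracket -> illegal
(4,0): flips 1 -> legal
(4,7): flips 3 -> legal
(5,0): no bracket -> illegal
(5,1): no bracket -> illegal
(5,6): flips 1 -> legal
(5,7): no bracket -> illegal
(6,4): flips 1 -> legal
(7,4): no bracket -> illegal
(7,5): no bracket -> illegal
(7,6): flips 1 -> legal
B mobility = 14
-- W to move --
(2,2): flips 1 -> legal
(2,4): no bracket -> illegal
(3,1): no bracket -> illegal
(5,0): no bracket -> illegal
(5,1): flips 3 -> legal
(5,6): no bracket -> illegal
(5,7): no bracket -> illegal
(6,0): no bracket -> illegal
(6,4): flips 1 -> legal
(6,7): flips 1 -> legal
(7,0): flips 3 -> legal
(7,1): flips 2 -> legal
(7,3): flips 4 -> legal
(7,4): flips 2 -> legal
(7,5): no bracket -> illegal
(7,6): no bracket -> illegal
(7,7): flips 1 -> legal
W mobility = 9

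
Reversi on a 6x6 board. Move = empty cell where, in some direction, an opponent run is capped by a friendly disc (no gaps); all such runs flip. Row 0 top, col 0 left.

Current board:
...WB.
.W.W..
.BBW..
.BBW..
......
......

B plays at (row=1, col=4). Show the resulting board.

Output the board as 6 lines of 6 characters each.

Place B at (1,4); scan 8 dirs for brackets.
Dir NW: opp run (0,3), next=edge -> no flip
Dir N: first cell 'B' (not opp) -> no flip
Dir NE: first cell '.' (not opp) -> no flip
Dir W: opp run (1,3), next='.' -> no flip
Dir E: first cell '.' (not opp) -> no flip
Dir SW: opp run (2,3) capped by B -> flip
Dir S: first cell '.' (not opp) -> no flip
Dir SE: first cell '.' (not opp) -> no flip
All flips: (2,3)

Answer: ...WB.
.W.WB.
.BBB..
.BBW..
......
......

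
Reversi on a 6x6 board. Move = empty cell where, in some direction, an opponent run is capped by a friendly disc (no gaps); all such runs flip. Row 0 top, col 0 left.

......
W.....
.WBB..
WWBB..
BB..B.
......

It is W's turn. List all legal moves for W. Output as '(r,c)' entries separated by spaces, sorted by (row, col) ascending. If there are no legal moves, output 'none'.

Answer: (1,3) (2,4) (3,4) (4,3) (5,0) (5,1) (5,2)

Derivation:
(1,1): no bracket -> illegal
(1,2): no bracket -> illegal
(1,3): flips 1 -> legal
(1,4): no bracket -> illegal
(2,4): flips 2 -> legal
(3,4): flips 2 -> legal
(3,5): no bracket -> illegal
(4,2): no bracket -> illegal
(4,3): flips 1 -> legal
(4,5): no bracket -> illegal
(5,0): flips 1 -> legal
(5,1): flips 1 -> legal
(5,2): flips 1 -> legal
(5,3): no bracket -> illegal
(5,4): no bracket -> illegal
(5,5): no bracket -> illegal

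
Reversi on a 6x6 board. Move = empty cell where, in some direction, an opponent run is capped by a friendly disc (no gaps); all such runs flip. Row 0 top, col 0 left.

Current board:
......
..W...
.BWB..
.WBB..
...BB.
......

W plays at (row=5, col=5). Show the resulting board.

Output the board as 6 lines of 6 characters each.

Place W at (5,5); scan 8 dirs for brackets.
Dir NW: opp run (4,4) (3,3) capped by W -> flip
Dir N: first cell '.' (not opp) -> no flip
Dir NE: edge -> no flip
Dir W: first cell '.' (not opp) -> no flip
Dir E: edge -> no flip
Dir SW: edge -> no flip
Dir S: edge -> no flip
Dir SE: edge -> no flip
All flips: (3,3) (4,4)

Answer: ......
..W...
.BWB..
.WBW..
...BW.
.....W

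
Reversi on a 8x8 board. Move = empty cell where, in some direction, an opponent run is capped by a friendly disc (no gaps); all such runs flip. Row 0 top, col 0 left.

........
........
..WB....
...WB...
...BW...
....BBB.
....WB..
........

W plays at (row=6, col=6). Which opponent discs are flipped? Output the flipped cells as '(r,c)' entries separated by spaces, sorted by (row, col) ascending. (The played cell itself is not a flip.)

Dir NW: opp run (5,5) capped by W -> flip
Dir N: opp run (5,6), next='.' -> no flip
Dir NE: first cell '.' (not opp) -> no flip
Dir W: opp run (6,5) capped by W -> flip
Dir E: first cell '.' (not opp) -> no flip
Dir SW: first cell '.' (not opp) -> no flip
Dir S: first cell '.' (not opp) -> no flip
Dir SE: first cell '.' (not opp) -> no flip

Answer: (5,5) (6,5)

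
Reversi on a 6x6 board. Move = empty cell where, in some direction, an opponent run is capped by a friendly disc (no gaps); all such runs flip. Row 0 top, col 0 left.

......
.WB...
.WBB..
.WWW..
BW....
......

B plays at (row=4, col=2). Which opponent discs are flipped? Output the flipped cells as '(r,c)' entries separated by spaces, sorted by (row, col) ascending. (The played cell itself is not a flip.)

Answer: (3,2) (4,1)

Derivation:
Dir NW: opp run (3,1), next='.' -> no flip
Dir N: opp run (3,2) capped by B -> flip
Dir NE: opp run (3,3), next='.' -> no flip
Dir W: opp run (4,1) capped by B -> flip
Dir E: first cell '.' (not opp) -> no flip
Dir SW: first cell '.' (not opp) -> no flip
Dir S: first cell '.' (not opp) -> no flip
Dir SE: first cell '.' (not opp) -> no flip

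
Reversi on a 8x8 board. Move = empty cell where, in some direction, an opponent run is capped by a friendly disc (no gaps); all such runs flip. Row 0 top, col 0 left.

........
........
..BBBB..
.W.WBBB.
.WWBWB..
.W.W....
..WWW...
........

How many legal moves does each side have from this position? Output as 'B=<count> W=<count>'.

-- B to move --
(2,0): no bracket -> illegal
(2,1): no bracket -> illegal
(3,0): no bracket -> illegal
(3,2): flips 1 -> legal
(4,0): flips 3 -> legal
(5,0): no bracket -> illegal
(5,2): no bracket -> illegal
(5,4): flips 1 -> legal
(5,5): flips 2 -> legal
(6,0): flips 3 -> legal
(6,1): no bracket -> illegal
(6,5): no bracket -> illegal
(7,1): flips 3 -> legal
(7,2): no bracket -> illegal
(7,3): flips 2 -> legal
(7,4): no bracket -> illegal
(7,5): no bracket -> illegal
B mobility = 7
-- W to move --
(1,1): flips 1 -> legal
(1,2): no bracket -> illegal
(1,3): flips 2 -> legal
(1,4): flips 2 -> legal
(1,5): flips 1 -> legal
(1,6): no bracket -> illegal
(2,1): no bracket -> illegal
(2,6): flips 1 -> legal
(2,7): no bracket -> illegal
(3,2): no bracket -> illegal
(3,7): flips 3 -> legal
(4,6): flips 1 -> legal
(4,7): no bracket -> illegal
(5,2): no bracket -> illegal
(5,4): no bracket -> illegal
(5,5): no bracket -> illegal
(5,6): no bracket -> illegal
W mobility = 7

Answer: B=7 W=7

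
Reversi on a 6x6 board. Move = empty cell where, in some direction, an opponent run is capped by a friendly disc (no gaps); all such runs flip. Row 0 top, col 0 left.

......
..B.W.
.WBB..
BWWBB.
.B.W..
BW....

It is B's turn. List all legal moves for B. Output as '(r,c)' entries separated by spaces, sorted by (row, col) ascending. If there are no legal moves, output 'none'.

(0,3): no bracket -> illegal
(0,4): no bracket -> illegal
(0,5): flips 1 -> legal
(1,0): no bracket -> illegal
(1,1): flips 2 -> legal
(1,3): no bracket -> illegal
(1,5): no bracket -> illegal
(2,0): flips 1 -> legal
(2,4): no bracket -> illegal
(2,5): no bracket -> illegal
(4,0): flips 1 -> legal
(4,2): flips 1 -> legal
(4,4): no bracket -> illegal
(5,2): flips 2 -> legal
(5,3): flips 1 -> legal
(5,4): no bracket -> illegal

Answer: (0,5) (1,1) (2,0) (4,0) (4,2) (5,2) (5,3)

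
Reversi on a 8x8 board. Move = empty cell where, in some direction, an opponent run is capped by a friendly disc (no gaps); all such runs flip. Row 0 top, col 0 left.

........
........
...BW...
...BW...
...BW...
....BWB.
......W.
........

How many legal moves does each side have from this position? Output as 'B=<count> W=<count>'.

Answer: B=7 W=9

Derivation:
-- B to move --
(1,3): no bracket -> illegal
(1,4): flips 3 -> legal
(1,5): flips 1 -> legal
(2,5): flips 2 -> legal
(3,5): flips 1 -> legal
(4,5): flips 2 -> legal
(4,6): no bracket -> illegal
(5,3): no bracket -> illegal
(5,7): no bracket -> illegal
(6,4): no bracket -> illegal
(6,5): no bracket -> illegal
(6,7): no bracket -> illegal
(7,5): no bracket -> illegal
(7,6): flips 1 -> legal
(7,7): flips 3 -> legal
B mobility = 7
-- W to move --
(1,2): flips 1 -> legal
(1,3): no bracket -> illegal
(1,4): no bracket -> illegal
(2,2): flips 2 -> legal
(3,2): flips 1 -> legal
(4,2): flips 2 -> legal
(4,5): no bracket -> illegal
(4,6): flips 1 -> legal
(4,7): no bracket -> illegal
(5,2): flips 1 -> legal
(5,3): flips 1 -> legal
(5,7): flips 1 -> legal
(6,3): no bracket -> illegal
(6,4): flips 1 -> legal
(6,5): no bracket -> illegal
(6,7): no bracket -> illegal
W mobility = 9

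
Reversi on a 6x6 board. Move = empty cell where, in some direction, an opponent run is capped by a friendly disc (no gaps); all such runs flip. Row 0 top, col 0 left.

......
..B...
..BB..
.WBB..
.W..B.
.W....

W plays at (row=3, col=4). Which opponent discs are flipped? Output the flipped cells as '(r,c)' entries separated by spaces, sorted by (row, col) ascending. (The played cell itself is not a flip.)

Answer: (3,2) (3,3)

Derivation:
Dir NW: opp run (2,3) (1,2), next='.' -> no flip
Dir N: first cell '.' (not opp) -> no flip
Dir NE: first cell '.' (not opp) -> no flip
Dir W: opp run (3,3) (3,2) capped by W -> flip
Dir E: first cell '.' (not opp) -> no flip
Dir SW: first cell '.' (not opp) -> no flip
Dir S: opp run (4,4), next='.' -> no flip
Dir SE: first cell '.' (not opp) -> no flip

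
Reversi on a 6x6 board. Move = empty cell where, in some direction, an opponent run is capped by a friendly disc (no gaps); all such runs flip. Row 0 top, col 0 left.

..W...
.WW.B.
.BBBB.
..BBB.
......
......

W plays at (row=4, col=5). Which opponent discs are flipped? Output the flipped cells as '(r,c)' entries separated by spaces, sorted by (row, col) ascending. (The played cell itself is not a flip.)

Dir NW: opp run (3,4) (2,3) capped by W -> flip
Dir N: first cell '.' (not opp) -> no flip
Dir NE: edge -> no flip
Dir W: first cell '.' (not opp) -> no flip
Dir E: edge -> no flip
Dir SW: first cell '.' (not opp) -> no flip
Dir S: first cell '.' (not opp) -> no flip
Dir SE: edge -> no flip

Answer: (2,3) (3,4)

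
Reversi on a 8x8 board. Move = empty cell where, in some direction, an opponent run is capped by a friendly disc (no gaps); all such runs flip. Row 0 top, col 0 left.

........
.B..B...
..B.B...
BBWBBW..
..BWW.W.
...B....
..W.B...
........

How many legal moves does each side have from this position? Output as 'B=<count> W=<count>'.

-- B to move --
(2,1): no bracket -> illegal
(2,3): no bracket -> illegal
(2,5): no bracket -> illegal
(2,6): flips 2 -> legal
(3,6): flips 1 -> legal
(3,7): no bracket -> illegal
(4,1): no bracket -> illegal
(4,5): flips 2 -> legal
(4,7): no bracket -> illegal
(5,1): no bracket -> illegal
(5,2): flips 1 -> legal
(5,4): flips 1 -> legal
(5,5): flips 1 -> legal
(5,6): no bracket -> illegal
(5,7): flips 2 -> legal
(6,1): no bracket -> illegal
(6,3): no bracket -> illegal
(7,1): flips 1 -> legal
(7,2): no bracket -> illegal
(7,3): no bracket -> illegal
B mobility = 8
-- W to move --
(0,0): flips 3 -> legal
(0,1): no bracket -> illegal
(0,2): no bracket -> illegal
(0,3): no bracket -> illegal
(0,4): flips 3 -> legal
(0,5): no bracket -> illegal
(1,0): no bracket -> illegal
(1,2): flips 1 -> legal
(1,3): flips 1 -> legal
(1,5): no bracket -> illegal
(2,0): no bracket -> illegal
(2,1): no bracket -> illegal
(2,3): flips 1 -> legal
(2,5): flips 1 -> legal
(4,0): no bracket -> illegal
(4,1): flips 1 -> legal
(4,5): no bracket -> illegal
(5,1): no bracket -> illegal
(5,2): flips 1 -> legal
(5,4): no bracket -> illegal
(5,5): no bracket -> illegal
(6,3): flips 1 -> legal
(6,5): no bracket -> illegal
(7,3): no bracket -> illegal
(7,4): no bracket -> illegal
(7,5): no bracket -> illegal
W mobility = 9

Answer: B=8 W=9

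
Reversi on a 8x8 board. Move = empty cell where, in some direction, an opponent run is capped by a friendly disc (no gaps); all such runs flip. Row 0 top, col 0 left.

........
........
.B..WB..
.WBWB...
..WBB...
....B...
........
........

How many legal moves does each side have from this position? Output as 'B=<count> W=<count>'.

-- B to move --
(1,3): no bracket -> illegal
(1,4): flips 1 -> legal
(1,5): no bracket -> illegal
(2,0): no bracket -> illegal
(2,2): flips 1 -> legal
(2,3): flips 2 -> legal
(3,0): flips 1 -> legal
(3,5): no bracket -> illegal
(4,0): no bracket -> illegal
(4,1): flips 2 -> legal
(5,1): no bracket -> illegal
(5,2): flips 1 -> legal
(5,3): no bracket -> illegal
B mobility = 6
-- W to move --
(1,0): no bracket -> illegal
(1,1): flips 1 -> legal
(1,2): no bracket -> illegal
(1,4): no bracket -> illegal
(1,5): no bracket -> illegal
(1,6): no bracket -> illegal
(2,0): no bracket -> illegal
(2,2): flips 1 -> legal
(2,3): no bracket -> illegal
(2,6): flips 1 -> legal
(3,0): no bracket -> illegal
(3,5): flips 1 -> legal
(3,6): no bracket -> illegal
(4,1): no bracket -> illegal
(4,5): flips 2 -> legal
(5,2): no bracket -> illegal
(5,3): flips 1 -> legal
(5,5): flips 1 -> legal
(6,3): no bracket -> illegal
(6,4): flips 3 -> legal
(6,5): no bracket -> illegal
W mobility = 8

Answer: B=6 W=8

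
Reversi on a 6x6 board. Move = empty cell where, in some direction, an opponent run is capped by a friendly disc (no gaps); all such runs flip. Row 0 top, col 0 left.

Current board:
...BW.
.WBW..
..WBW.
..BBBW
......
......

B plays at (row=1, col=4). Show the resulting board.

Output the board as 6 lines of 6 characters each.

Place B at (1,4); scan 8 dirs for brackets.
Dir NW: first cell 'B' (not opp) -> no flip
Dir N: opp run (0,4), next=edge -> no flip
Dir NE: first cell '.' (not opp) -> no flip
Dir W: opp run (1,3) capped by B -> flip
Dir E: first cell '.' (not opp) -> no flip
Dir SW: first cell 'B' (not opp) -> no flip
Dir S: opp run (2,4) capped by B -> flip
Dir SE: first cell '.' (not opp) -> no flip
All flips: (1,3) (2,4)

Answer: ...BW.
.WBBB.
..WBB.
..BBBW
......
......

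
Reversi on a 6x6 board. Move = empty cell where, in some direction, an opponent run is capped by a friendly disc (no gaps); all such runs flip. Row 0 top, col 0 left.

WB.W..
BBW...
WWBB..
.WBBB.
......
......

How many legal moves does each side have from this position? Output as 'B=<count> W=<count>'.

Answer: B=5 W=8

Derivation:
-- B to move --
(0,2): flips 1 -> legal
(0,4): no bracket -> illegal
(1,3): flips 1 -> legal
(1,4): no bracket -> illegal
(3,0): flips 2 -> legal
(4,0): flips 1 -> legal
(4,1): flips 2 -> legal
(4,2): no bracket -> illegal
B mobility = 5
-- W to move --
(0,2): flips 2 -> legal
(1,3): flips 1 -> legal
(1,4): no bracket -> illegal
(2,4): flips 2 -> legal
(2,5): no bracket -> illegal
(3,5): flips 3 -> legal
(4,1): no bracket -> illegal
(4,2): flips 2 -> legal
(4,3): flips 1 -> legal
(4,4): flips 3 -> legal
(4,5): flips 2 -> legal
W mobility = 8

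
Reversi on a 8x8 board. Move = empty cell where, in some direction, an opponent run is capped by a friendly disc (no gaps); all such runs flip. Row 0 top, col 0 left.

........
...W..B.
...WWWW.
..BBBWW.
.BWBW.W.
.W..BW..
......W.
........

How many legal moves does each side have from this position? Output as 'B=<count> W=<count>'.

Answer: B=11 W=10

Derivation:
-- B to move --
(0,2): no bracket -> illegal
(0,3): flips 2 -> legal
(0,4): no bracket -> illegal
(1,2): flips 1 -> legal
(1,4): flips 2 -> legal
(1,5): flips 1 -> legal
(1,7): no bracket -> illegal
(2,2): no bracket -> illegal
(2,7): no bracket -> illegal
(3,1): no bracket -> illegal
(3,7): flips 2 -> legal
(4,0): no bracket -> illegal
(4,5): flips 1 -> legal
(4,7): no bracket -> illegal
(5,0): no bracket -> illegal
(5,2): flips 1 -> legal
(5,3): no bracket -> illegal
(5,6): flips 4 -> legal
(5,7): no bracket -> illegal
(6,0): flips 2 -> legal
(6,1): flips 1 -> legal
(6,2): no bracket -> illegal
(6,4): no bracket -> illegal
(6,5): no bracket -> illegal
(6,7): no bracket -> illegal
(7,5): no bracket -> illegal
(7,6): no bracket -> illegal
(7,7): flips 3 -> legal
B mobility = 11
-- W to move --
(0,5): no bracket -> illegal
(0,6): flips 1 -> legal
(0,7): flips 1 -> legal
(1,5): no bracket -> illegal
(1,7): no bracket -> illegal
(2,1): no bracket -> illegal
(2,2): flips 2 -> legal
(2,7): no bracket -> illegal
(3,0): no bracket -> illegal
(3,1): flips 4 -> legal
(4,0): flips 1 -> legal
(4,5): flips 1 -> legal
(5,0): flips 2 -> legal
(5,2): flips 2 -> legal
(5,3): flips 3 -> legal
(6,3): no bracket -> illegal
(6,4): flips 1 -> legal
(6,5): no bracket -> illegal
W mobility = 10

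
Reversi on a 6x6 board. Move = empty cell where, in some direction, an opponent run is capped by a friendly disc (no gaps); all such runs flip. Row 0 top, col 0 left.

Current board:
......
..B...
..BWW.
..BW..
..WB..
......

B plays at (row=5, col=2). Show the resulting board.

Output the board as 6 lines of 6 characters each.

Answer: ......
..B...
..BWW.
..BW..
..BB..
..B...

Derivation:
Place B at (5,2); scan 8 dirs for brackets.
Dir NW: first cell '.' (not opp) -> no flip
Dir N: opp run (4,2) capped by B -> flip
Dir NE: first cell 'B' (not opp) -> no flip
Dir W: first cell '.' (not opp) -> no flip
Dir E: first cell '.' (not opp) -> no flip
Dir SW: edge -> no flip
Dir S: edge -> no flip
Dir SE: edge -> no flip
All flips: (4,2)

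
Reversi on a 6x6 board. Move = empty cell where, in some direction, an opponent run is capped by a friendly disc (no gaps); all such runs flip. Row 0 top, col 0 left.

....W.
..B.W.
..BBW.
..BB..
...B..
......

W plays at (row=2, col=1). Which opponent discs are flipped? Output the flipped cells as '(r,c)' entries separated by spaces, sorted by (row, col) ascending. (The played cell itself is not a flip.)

Dir NW: first cell '.' (not opp) -> no flip
Dir N: first cell '.' (not opp) -> no flip
Dir NE: opp run (1,2), next='.' -> no flip
Dir W: first cell '.' (not opp) -> no flip
Dir E: opp run (2,2) (2,3) capped by W -> flip
Dir SW: first cell '.' (not opp) -> no flip
Dir S: first cell '.' (not opp) -> no flip
Dir SE: opp run (3,2) (4,3), next='.' -> no flip

Answer: (2,2) (2,3)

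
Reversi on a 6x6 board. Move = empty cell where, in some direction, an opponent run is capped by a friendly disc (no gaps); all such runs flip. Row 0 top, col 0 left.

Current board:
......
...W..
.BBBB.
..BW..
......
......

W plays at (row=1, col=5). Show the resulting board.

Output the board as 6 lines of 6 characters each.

Answer: ......
...W.W
.BBBW.
..BW..
......
......

Derivation:
Place W at (1,5); scan 8 dirs for brackets.
Dir NW: first cell '.' (not opp) -> no flip
Dir N: first cell '.' (not opp) -> no flip
Dir NE: edge -> no flip
Dir W: first cell '.' (not opp) -> no flip
Dir E: edge -> no flip
Dir SW: opp run (2,4) capped by W -> flip
Dir S: first cell '.' (not opp) -> no flip
Dir SE: edge -> no flip
All flips: (2,4)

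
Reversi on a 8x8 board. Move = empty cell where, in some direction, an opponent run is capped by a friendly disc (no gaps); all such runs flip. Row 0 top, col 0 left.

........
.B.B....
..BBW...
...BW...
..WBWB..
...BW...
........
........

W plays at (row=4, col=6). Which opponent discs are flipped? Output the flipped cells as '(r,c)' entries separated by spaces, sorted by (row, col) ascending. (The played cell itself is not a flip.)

Answer: (4,5)

Derivation:
Dir NW: first cell '.' (not opp) -> no flip
Dir N: first cell '.' (not opp) -> no flip
Dir NE: first cell '.' (not opp) -> no flip
Dir W: opp run (4,5) capped by W -> flip
Dir E: first cell '.' (not opp) -> no flip
Dir SW: first cell '.' (not opp) -> no flip
Dir S: first cell '.' (not opp) -> no flip
Dir SE: first cell '.' (not opp) -> no flip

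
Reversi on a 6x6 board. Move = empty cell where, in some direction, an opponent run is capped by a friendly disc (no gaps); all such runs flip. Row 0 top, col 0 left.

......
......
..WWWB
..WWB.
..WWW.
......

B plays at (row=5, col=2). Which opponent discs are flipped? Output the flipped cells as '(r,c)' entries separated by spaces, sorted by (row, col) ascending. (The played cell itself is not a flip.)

Answer: (4,3)

Derivation:
Dir NW: first cell '.' (not opp) -> no flip
Dir N: opp run (4,2) (3,2) (2,2), next='.' -> no flip
Dir NE: opp run (4,3) capped by B -> flip
Dir W: first cell '.' (not opp) -> no flip
Dir E: first cell '.' (not opp) -> no flip
Dir SW: edge -> no flip
Dir S: edge -> no flip
Dir SE: edge -> no flip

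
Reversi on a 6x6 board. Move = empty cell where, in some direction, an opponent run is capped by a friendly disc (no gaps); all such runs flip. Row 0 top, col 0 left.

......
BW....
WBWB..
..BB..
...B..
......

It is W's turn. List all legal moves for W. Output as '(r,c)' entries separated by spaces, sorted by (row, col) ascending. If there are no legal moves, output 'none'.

(0,0): flips 1 -> legal
(0,1): no bracket -> illegal
(1,2): no bracket -> illegal
(1,3): no bracket -> illegal
(1,4): no bracket -> illegal
(2,4): flips 1 -> legal
(3,0): no bracket -> illegal
(3,1): flips 1 -> legal
(3,4): no bracket -> illegal
(4,1): no bracket -> illegal
(4,2): flips 1 -> legal
(4,4): flips 1 -> legal
(5,2): no bracket -> illegal
(5,3): no bracket -> illegal
(5,4): no bracket -> illegal

Answer: (0,0) (2,4) (3,1) (4,2) (4,4)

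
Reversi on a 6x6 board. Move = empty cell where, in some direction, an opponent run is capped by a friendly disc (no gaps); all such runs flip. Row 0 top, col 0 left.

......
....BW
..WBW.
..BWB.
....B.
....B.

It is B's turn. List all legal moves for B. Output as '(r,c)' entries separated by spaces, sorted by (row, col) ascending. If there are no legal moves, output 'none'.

Answer: (1,1) (1,2) (2,1) (2,5) (4,3)

Derivation:
(0,4): no bracket -> illegal
(0,5): no bracket -> illegal
(1,1): flips 2 -> legal
(1,2): flips 1 -> legal
(1,3): no bracket -> illegal
(2,1): flips 1 -> legal
(2,5): flips 1 -> legal
(3,1): no bracket -> illegal
(3,5): no bracket -> illegal
(4,2): no bracket -> illegal
(4,3): flips 1 -> legal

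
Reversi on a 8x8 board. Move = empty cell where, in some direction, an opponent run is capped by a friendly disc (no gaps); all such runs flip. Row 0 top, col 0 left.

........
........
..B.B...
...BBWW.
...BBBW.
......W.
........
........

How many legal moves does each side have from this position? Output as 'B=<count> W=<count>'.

Answer: B=7 W=7

Derivation:
-- B to move --
(2,5): flips 1 -> legal
(2,6): flips 1 -> legal
(2,7): flips 1 -> legal
(3,7): flips 2 -> legal
(4,7): flips 1 -> legal
(5,5): no bracket -> illegal
(5,7): flips 2 -> legal
(6,5): no bracket -> illegal
(6,6): no bracket -> illegal
(6,7): flips 1 -> legal
B mobility = 7
-- W to move --
(1,1): no bracket -> illegal
(1,2): no bracket -> illegal
(1,3): flips 1 -> legal
(1,4): no bracket -> illegal
(1,5): no bracket -> illegal
(2,1): no bracket -> illegal
(2,3): flips 2 -> legal
(2,5): no bracket -> illegal
(3,1): no bracket -> illegal
(3,2): flips 2 -> legal
(4,2): flips 3 -> legal
(5,2): no bracket -> illegal
(5,3): flips 1 -> legal
(5,4): flips 1 -> legal
(5,5): flips 1 -> legal
W mobility = 7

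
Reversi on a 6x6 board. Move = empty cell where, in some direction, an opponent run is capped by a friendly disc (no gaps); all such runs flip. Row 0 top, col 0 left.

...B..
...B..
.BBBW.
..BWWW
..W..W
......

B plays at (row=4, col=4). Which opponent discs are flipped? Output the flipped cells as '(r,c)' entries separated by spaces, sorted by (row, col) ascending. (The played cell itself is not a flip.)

Dir NW: opp run (3,3) capped by B -> flip
Dir N: opp run (3,4) (2,4), next='.' -> no flip
Dir NE: opp run (3,5), next=edge -> no flip
Dir W: first cell '.' (not opp) -> no flip
Dir E: opp run (4,5), next=edge -> no flip
Dir SW: first cell '.' (not opp) -> no flip
Dir S: first cell '.' (not opp) -> no flip
Dir SE: first cell '.' (not opp) -> no flip

Answer: (3,3)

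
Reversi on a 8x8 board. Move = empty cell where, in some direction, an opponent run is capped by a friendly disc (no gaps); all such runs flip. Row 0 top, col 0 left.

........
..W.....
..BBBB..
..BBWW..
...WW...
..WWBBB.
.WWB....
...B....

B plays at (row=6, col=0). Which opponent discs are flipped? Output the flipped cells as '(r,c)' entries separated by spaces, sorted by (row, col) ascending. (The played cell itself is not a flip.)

Dir NW: edge -> no flip
Dir N: first cell '.' (not opp) -> no flip
Dir NE: first cell '.' (not opp) -> no flip
Dir W: edge -> no flip
Dir E: opp run (6,1) (6,2) capped by B -> flip
Dir SW: edge -> no flip
Dir S: first cell '.' (not opp) -> no flip
Dir SE: first cell '.' (not opp) -> no flip

Answer: (6,1) (6,2)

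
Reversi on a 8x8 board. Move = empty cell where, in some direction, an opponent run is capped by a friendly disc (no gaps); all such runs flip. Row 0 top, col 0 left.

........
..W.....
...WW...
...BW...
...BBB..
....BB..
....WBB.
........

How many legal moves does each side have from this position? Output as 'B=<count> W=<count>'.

-- B to move --
(0,1): flips 3 -> legal
(0,2): no bracket -> illegal
(0,3): no bracket -> illegal
(1,1): no bracket -> illegal
(1,3): flips 1 -> legal
(1,4): flips 2 -> legal
(1,5): flips 1 -> legal
(2,1): no bracket -> illegal
(2,2): no bracket -> illegal
(2,5): flips 1 -> legal
(3,2): no bracket -> illegal
(3,5): flips 1 -> legal
(5,3): no bracket -> illegal
(6,3): flips 1 -> legal
(7,3): flips 1 -> legal
(7,4): flips 1 -> legal
(7,5): no bracket -> illegal
B mobility = 9
-- W to move --
(2,2): no bracket -> illegal
(3,2): flips 1 -> legal
(3,5): no bracket -> illegal
(3,6): no bracket -> illegal
(4,2): flips 1 -> legal
(4,6): flips 1 -> legal
(5,2): flips 1 -> legal
(5,3): flips 2 -> legal
(5,6): flips 1 -> legal
(5,7): no bracket -> illegal
(6,3): no bracket -> illegal
(6,7): flips 2 -> legal
(7,4): no bracket -> illegal
(7,5): no bracket -> illegal
(7,6): no bracket -> illegal
(7,7): no bracket -> illegal
W mobility = 7

Answer: B=9 W=7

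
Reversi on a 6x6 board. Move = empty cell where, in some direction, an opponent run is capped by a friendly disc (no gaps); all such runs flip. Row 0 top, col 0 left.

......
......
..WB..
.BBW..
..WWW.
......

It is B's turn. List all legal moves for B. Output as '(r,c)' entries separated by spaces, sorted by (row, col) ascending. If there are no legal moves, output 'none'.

(1,1): no bracket -> illegal
(1,2): flips 1 -> legal
(1,3): flips 1 -> legal
(2,1): flips 1 -> legal
(2,4): no bracket -> illegal
(3,4): flips 1 -> legal
(3,5): no bracket -> illegal
(4,1): no bracket -> illegal
(4,5): no bracket -> illegal
(5,1): no bracket -> illegal
(5,2): flips 1 -> legal
(5,3): flips 3 -> legal
(5,4): flips 1 -> legal
(5,5): no bracket -> illegal

Answer: (1,2) (1,3) (2,1) (3,4) (5,2) (5,3) (5,4)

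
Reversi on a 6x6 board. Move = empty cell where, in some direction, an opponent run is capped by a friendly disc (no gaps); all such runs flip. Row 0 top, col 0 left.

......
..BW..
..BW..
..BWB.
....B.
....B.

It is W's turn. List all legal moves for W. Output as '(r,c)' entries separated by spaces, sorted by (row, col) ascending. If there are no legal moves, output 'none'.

Answer: (0,1) (1,1) (2,1) (3,1) (3,5) (4,1) (4,5) (5,5)

Derivation:
(0,1): flips 1 -> legal
(0,2): no bracket -> illegal
(0,3): no bracket -> illegal
(1,1): flips 2 -> legal
(2,1): flips 1 -> legal
(2,4): no bracket -> illegal
(2,5): no bracket -> illegal
(3,1): flips 2 -> legal
(3,5): flips 1 -> legal
(4,1): flips 1 -> legal
(4,2): no bracket -> illegal
(4,3): no bracket -> illegal
(4,5): flips 1 -> legal
(5,3): no bracket -> illegal
(5,5): flips 1 -> legal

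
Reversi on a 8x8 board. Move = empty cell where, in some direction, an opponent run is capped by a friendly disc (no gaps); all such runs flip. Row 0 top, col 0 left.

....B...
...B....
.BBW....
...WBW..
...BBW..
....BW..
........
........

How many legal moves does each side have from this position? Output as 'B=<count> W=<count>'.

-- B to move --
(1,2): flips 1 -> legal
(1,4): no bracket -> illegal
(2,4): flips 1 -> legal
(2,5): no bracket -> illegal
(2,6): flips 1 -> legal
(3,2): flips 1 -> legal
(3,6): flips 2 -> legal
(4,2): no bracket -> illegal
(4,6): flips 1 -> legal
(5,6): flips 2 -> legal
(6,4): no bracket -> illegal
(6,5): no bracket -> illegal
(6,6): flips 1 -> legal
B mobility = 8
-- W to move --
(0,2): no bracket -> illegal
(0,3): flips 1 -> legal
(0,5): no bracket -> illegal
(1,0): no bracket -> illegal
(1,1): flips 1 -> legal
(1,2): no bracket -> illegal
(1,4): no bracket -> illegal
(1,5): no bracket -> illegal
(2,0): flips 2 -> legal
(2,4): no bracket -> illegal
(2,5): no bracket -> illegal
(3,0): no bracket -> illegal
(3,1): no bracket -> illegal
(3,2): no bracket -> illegal
(4,2): flips 2 -> legal
(5,2): no bracket -> illegal
(5,3): flips 3 -> legal
(6,3): flips 1 -> legal
(6,4): no bracket -> illegal
(6,5): no bracket -> illegal
W mobility = 6

Answer: B=8 W=6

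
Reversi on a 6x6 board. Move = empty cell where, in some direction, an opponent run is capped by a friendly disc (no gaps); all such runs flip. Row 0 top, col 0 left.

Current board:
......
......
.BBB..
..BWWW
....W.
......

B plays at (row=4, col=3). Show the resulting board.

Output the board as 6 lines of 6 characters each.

Place B at (4,3); scan 8 dirs for brackets.
Dir NW: first cell 'B' (not opp) -> no flip
Dir N: opp run (3,3) capped by B -> flip
Dir NE: opp run (3,4), next='.' -> no flip
Dir W: first cell '.' (not opp) -> no flip
Dir E: opp run (4,4), next='.' -> no flip
Dir SW: first cell '.' (not opp) -> no flip
Dir S: first cell '.' (not opp) -> no flip
Dir SE: first cell '.' (not opp) -> no flip
All flips: (3,3)

Answer: ......
......
.BBB..
..BBWW
...BW.
......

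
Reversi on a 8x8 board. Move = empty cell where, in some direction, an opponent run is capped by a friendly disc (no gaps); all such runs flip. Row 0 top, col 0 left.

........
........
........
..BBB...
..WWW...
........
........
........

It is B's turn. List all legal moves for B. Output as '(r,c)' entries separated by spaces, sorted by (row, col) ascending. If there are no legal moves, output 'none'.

Answer: (5,1) (5,2) (5,3) (5,4) (5,5)

Derivation:
(3,1): no bracket -> illegal
(3,5): no bracket -> illegal
(4,1): no bracket -> illegal
(4,5): no bracket -> illegal
(5,1): flips 1 -> legal
(5,2): flips 2 -> legal
(5,3): flips 1 -> legal
(5,4): flips 2 -> legal
(5,5): flips 1 -> legal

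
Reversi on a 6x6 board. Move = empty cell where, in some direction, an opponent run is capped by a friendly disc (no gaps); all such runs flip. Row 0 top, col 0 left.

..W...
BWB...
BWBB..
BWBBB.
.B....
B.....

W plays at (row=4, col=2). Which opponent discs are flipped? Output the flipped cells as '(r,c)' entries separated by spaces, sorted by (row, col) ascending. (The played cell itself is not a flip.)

Dir NW: first cell 'W' (not opp) -> no flip
Dir N: opp run (3,2) (2,2) (1,2) capped by W -> flip
Dir NE: opp run (3,3), next='.' -> no flip
Dir W: opp run (4,1), next='.' -> no flip
Dir E: first cell '.' (not opp) -> no flip
Dir SW: first cell '.' (not opp) -> no flip
Dir S: first cell '.' (not opp) -> no flip
Dir SE: first cell '.' (not opp) -> no flip

Answer: (1,2) (2,2) (3,2)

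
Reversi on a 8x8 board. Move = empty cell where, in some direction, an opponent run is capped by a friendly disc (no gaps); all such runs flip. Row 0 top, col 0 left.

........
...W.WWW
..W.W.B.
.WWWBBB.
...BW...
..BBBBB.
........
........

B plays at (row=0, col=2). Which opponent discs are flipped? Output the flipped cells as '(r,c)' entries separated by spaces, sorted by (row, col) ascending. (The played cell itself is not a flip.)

Dir NW: edge -> no flip
Dir N: edge -> no flip
Dir NE: edge -> no flip
Dir W: first cell '.' (not opp) -> no flip
Dir E: first cell '.' (not opp) -> no flip
Dir SW: first cell '.' (not opp) -> no flip
Dir S: first cell '.' (not opp) -> no flip
Dir SE: opp run (1,3) (2,4) capped by B -> flip

Answer: (1,3) (2,4)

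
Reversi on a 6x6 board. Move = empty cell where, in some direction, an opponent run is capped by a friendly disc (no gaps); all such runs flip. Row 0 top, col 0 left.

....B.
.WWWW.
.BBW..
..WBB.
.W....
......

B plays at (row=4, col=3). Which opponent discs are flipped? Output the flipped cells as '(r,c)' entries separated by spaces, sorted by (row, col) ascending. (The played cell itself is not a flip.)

Answer: (3,2)

Derivation:
Dir NW: opp run (3,2) capped by B -> flip
Dir N: first cell 'B' (not opp) -> no flip
Dir NE: first cell 'B' (not opp) -> no flip
Dir W: first cell '.' (not opp) -> no flip
Dir E: first cell '.' (not opp) -> no flip
Dir SW: first cell '.' (not opp) -> no flip
Dir S: first cell '.' (not opp) -> no flip
Dir SE: first cell '.' (not opp) -> no flip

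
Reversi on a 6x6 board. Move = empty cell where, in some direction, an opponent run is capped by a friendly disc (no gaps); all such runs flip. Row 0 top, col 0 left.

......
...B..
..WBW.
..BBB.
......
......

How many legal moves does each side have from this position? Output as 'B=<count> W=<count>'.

-- B to move --
(1,1): flips 1 -> legal
(1,2): flips 1 -> legal
(1,4): flips 1 -> legal
(1,5): flips 1 -> legal
(2,1): flips 1 -> legal
(2,5): flips 1 -> legal
(3,1): flips 1 -> legal
(3,5): flips 1 -> legal
B mobility = 8
-- W to move --
(0,2): flips 1 -> legal
(0,3): no bracket -> illegal
(0,4): flips 1 -> legal
(1,2): no bracket -> illegal
(1,4): no bracket -> illegal
(2,1): no bracket -> illegal
(2,5): no bracket -> illegal
(3,1): no bracket -> illegal
(3,5): no bracket -> illegal
(4,1): no bracket -> illegal
(4,2): flips 2 -> legal
(4,3): no bracket -> illegal
(4,4): flips 2 -> legal
(4,5): no bracket -> illegal
W mobility = 4

Answer: B=8 W=4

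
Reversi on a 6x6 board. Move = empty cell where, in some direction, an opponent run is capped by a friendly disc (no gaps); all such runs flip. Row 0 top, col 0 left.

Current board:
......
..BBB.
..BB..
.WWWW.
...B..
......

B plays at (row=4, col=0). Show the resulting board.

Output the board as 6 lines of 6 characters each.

Place B at (4,0); scan 8 dirs for brackets.
Dir NW: edge -> no flip
Dir N: first cell '.' (not opp) -> no flip
Dir NE: opp run (3,1) capped by B -> flip
Dir W: edge -> no flip
Dir E: first cell '.' (not opp) -> no flip
Dir SW: edge -> no flip
Dir S: first cell '.' (not opp) -> no flip
Dir SE: first cell '.' (not opp) -> no flip
All flips: (3,1)

Answer: ......
..BBB.
..BB..
.BWWW.
B..B..
......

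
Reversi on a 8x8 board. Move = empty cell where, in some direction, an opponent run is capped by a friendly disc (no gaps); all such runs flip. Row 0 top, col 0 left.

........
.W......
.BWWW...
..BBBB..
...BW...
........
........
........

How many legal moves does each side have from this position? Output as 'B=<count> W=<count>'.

Answer: B=11 W=8

Derivation:
-- B to move --
(0,0): flips 2 -> legal
(0,1): flips 1 -> legal
(0,2): no bracket -> illegal
(1,0): no bracket -> illegal
(1,2): flips 2 -> legal
(1,3): flips 2 -> legal
(1,4): flips 2 -> legal
(1,5): flips 1 -> legal
(2,0): no bracket -> illegal
(2,5): flips 3 -> legal
(3,1): no bracket -> illegal
(4,5): flips 1 -> legal
(5,3): flips 1 -> legal
(5,4): flips 1 -> legal
(5,5): flips 1 -> legal
B mobility = 11
-- W to move --
(1,0): no bracket -> illegal
(1,2): no bracket -> illegal
(2,0): flips 1 -> legal
(2,5): no bracket -> illegal
(2,6): flips 1 -> legal
(3,0): no bracket -> illegal
(3,1): flips 1 -> legal
(3,6): no bracket -> illegal
(4,1): flips 1 -> legal
(4,2): flips 3 -> legal
(4,5): flips 1 -> legal
(4,6): flips 1 -> legal
(5,2): no bracket -> illegal
(5,3): flips 2 -> legal
(5,4): no bracket -> illegal
W mobility = 8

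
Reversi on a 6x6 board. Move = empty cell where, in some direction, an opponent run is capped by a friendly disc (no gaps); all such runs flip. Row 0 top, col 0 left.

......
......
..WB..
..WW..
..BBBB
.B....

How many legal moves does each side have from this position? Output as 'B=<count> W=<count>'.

-- B to move --
(1,1): flips 2 -> legal
(1,2): flips 2 -> legal
(1,3): no bracket -> illegal
(2,1): flips 2 -> legal
(2,4): flips 1 -> legal
(3,1): no bracket -> illegal
(3,4): no bracket -> illegal
(4,1): flips 1 -> legal
B mobility = 5
-- W to move --
(1,2): no bracket -> illegal
(1,3): flips 1 -> legal
(1,4): flips 1 -> legal
(2,4): flips 1 -> legal
(3,1): no bracket -> illegal
(3,4): no bracket -> illegal
(3,5): no bracket -> illegal
(4,0): no bracket -> illegal
(4,1): no bracket -> illegal
(5,0): no bracket -> illegal
(5,2): flips 1 -> legal
(5,3): flips 1 -> legal
(5,4): flips 1 -> legal
(5,5): flips 1 -> legal
W mobility = 7

Answer: B=5 W=7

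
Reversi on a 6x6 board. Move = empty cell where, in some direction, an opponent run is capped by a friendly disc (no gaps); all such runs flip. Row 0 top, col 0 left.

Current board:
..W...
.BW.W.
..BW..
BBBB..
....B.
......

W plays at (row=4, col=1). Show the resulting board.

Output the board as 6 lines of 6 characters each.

Place W at (4,1); scan 8 dirs for brackets.
Dir NW: opp run (3,0), next=edge -> no flip
Dir N: opp run (3,1), next='.' -> no flip
Dir NE: opp run (3,2) capped by W -> flip
Dir W: first cell '.' (not opp) -> no flip
Dir E: first cell '.' (not opp) -> no flip
Dir SW: first cell '.' (not opp) -> no flip
Dir S: first cell '.' (not opp) -> no flip
Dir SE: first cell '.' (not opp) -> no flip
All flips: (3,2)

Answer: ..W...
.BW.W.
..BW..
BBWB..
.W..B.
......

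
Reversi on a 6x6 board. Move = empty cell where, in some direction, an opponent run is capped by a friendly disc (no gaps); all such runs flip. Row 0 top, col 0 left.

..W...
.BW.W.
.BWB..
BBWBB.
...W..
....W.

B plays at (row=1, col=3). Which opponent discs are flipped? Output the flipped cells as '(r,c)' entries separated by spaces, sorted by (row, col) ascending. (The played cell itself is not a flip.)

Dir NW: opp run (0,2), next=edge -> no flip
Dir N: first cell '.' (not opp) -> no flip
Dir NE: first cell '.' (not opp) -> no flip
Dir W: opp run (1,2) capped by B -> flip
Dir E: opp run (1,4), next='.' -> no flip
Dir SW: opp run (2,2) capped by B -> flip
Dir S: first cell 'B' (not opp) -> no flip
Dir SE: first cell '.' (not opp) -> no flip

Answer: (1,2) (2,2)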